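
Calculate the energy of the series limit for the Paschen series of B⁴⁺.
37.793611 eV

The series limit corresponds to the transition from n = ∞ to n = 3.
This is the highest energy (shortest wavelength) transition in the Paschen series.

E_∞ = 0 eV
E_3 = -13.6057 × 5² / 3² = -37.793611 eV

Energy at series limit:
ΔE = E_∞ - E_3 = 0 - (-37.793611) = 37.793611 eV

This energy equals the ionization energy from the n = 3 state of B⁴⁺.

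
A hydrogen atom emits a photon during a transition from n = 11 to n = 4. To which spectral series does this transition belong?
Brackett series

The spectral series in hydrogen are named based on the final (lower) energy level:
- Lyman series: n_final = 1 (ultraviolet)
- Balmer series: n_final = 2 (visible/near-UV)
- Paschen series: n_final = 3 (infrared)
- Brackett series: n_final = 4 (infrared)
- Pfund series: n_final = 5 (far infrared)

Since this transition ends at n = 4, it belongs to the Brackett series.

For reference, this 11 → 4 line has photon energy
ΔE = 13.6057 eV × (1/4² - 1/11²) = 0.73791244835 eV,
corresponding to wavelength λ = hc/ΔE = 1239.84 eV·nm / 0.73791244835 eV = 1680.19933 nm in the infrared region.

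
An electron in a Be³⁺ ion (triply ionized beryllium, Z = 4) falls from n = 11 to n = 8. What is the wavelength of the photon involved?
773.7760 nm

First, find the transition energy using E_n = -13.6057 Z² / n² eV:
E_11 = -13.6057 × 4² / 11² = -1.79910083 eV
E_8 = -13.6057 × 4² / 8² = -3.40142500 eV

Photon energy: |ΔE| = |E_8 - E_11| = 1.60232417 eV

Convert to wavelength using E = hc/λ with hc = 1239.84 eV·nm:
λ = hc/E = 1239.84 eV·nm / 1.60232417 eV
λ = 773.7760 nm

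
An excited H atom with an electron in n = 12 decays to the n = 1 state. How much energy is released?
13.51 eV

The energy levels are E_n = -13.6057 eV / n².

Energy at n = 12: E_12 = -13.6057 / 12² = -0.09448 eV
Energy at n = 1: E_1 = -13.6057 / 1² = -13.60570 eV

For emission (electron falling to lower state), the photon energy is:
E_photon = E_12 - E_1 = |-0.09448 - (-13.60570)|
E_photon = 13.51 eV

This energy is carried away by the emitted photon.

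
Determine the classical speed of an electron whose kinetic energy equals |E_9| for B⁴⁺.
1.2154e+06 m/s (or 0.405409% of c)

The binding energy at n = 9 for B⁴⁺ is:
E_9 = -13.6057 × 5²/9² = -4.19929012 eV
|E_9| = 4.19929012 eV

Convert to Joules:
KE = 4.19929012 eV × (1.602177 × 10⁻¹⁹ J/eV) = 6.728006e-19 J

Using KE = ½mv²:
v = √(2·KE/m_e)
v = √(2 × 6.728006e-19 J / 9.10938 × 10⁻³¹ kg)
v = 1.2154e+06 m/s

This is approximately 0.405409% the speed of light.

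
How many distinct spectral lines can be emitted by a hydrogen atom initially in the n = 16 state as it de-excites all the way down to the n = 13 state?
6

The electron can occupy levels n = 13, 14, ..., 16 during de-excitation — that is m = 16 - 13 + 1 = 4 distinct levels.

The number of distinct spectral lines equals the number of ways to choose 2 of these m levels (each pair gives one possible emission transition):

Number of lines = m(m-1)/2 = 4×3/2 = 6

These correspond to all possible transitions between the 4 levels:
16 → 15, 16 → 14, 16 → 13, 15 → 14, 15 → 13, 14 → 13

Each transition produces a photon with a unique energy (and thus wavelength). This count does not depend on Z.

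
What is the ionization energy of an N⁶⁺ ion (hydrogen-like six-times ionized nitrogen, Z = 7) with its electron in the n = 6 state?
18.51887 eV

The ionization energy is the energy needed to remove the electron completely (n → ∞).

For a hydrogen-like ion with Z = 7, E_n = -13.6057 Z² / n² eV.

At n = 6: E_6 = -13.6057 × 7² / 6² = -18.51886944 eV
At n = ∞: E_∞ = 0 eV

Ionization energy = E_∞ - E_6 = 0 - (-18.51886944) = 18.51886944 eV
Ionization energy ≈ 18.51887 eV

This is also called the binding energy of the electron in state n = 6.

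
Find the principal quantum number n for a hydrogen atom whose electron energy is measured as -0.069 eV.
n = 14

The exact energy levels follow E_n = -13.6057 eV / n².

The measured value (-0.069 eV) is reported to only 2 significant figures, so we must test candidate n values and see which one matches to that precision.

Candidate energies:
  n = 12:  E = -13.6057/12² = -0.09448 eV
  n = 13:  E = -13.6057/13² = -0.08051 eV
  n = 14:  E = -13.6057/14² = -0.06942 eV  ← matches
  n = 15:  E = -13.6057/15² = -0.06047 eV
  n = 16:  E = -13.6057/16² = -0.05315 eV

Checking against the measurement of -0.069 eV (2 sig figs), only n = 14 agrees:
E_14 = -0.06942 eV, which rounds to -0.069 eV ✓

Therefore n = 14.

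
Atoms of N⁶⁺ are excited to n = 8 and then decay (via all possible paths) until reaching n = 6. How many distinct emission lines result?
3

The electron can occupy levels n = 6, 7, ..., 8 during de-excitation — that is m = 8 - 6 + 1 = 3 distinct levels.

The number of distinct spectral lines equals the number of ways to choose 2 of these m levels (each pair gives one possible emission transition):

Number of lines = m(m-1)/2 = 3×2/2 = 3

These correspond to all possible transitions between the 3 levels:
8 → 7, 8 → 6, 7 → 6

Each transition produces a photon with a unique energy (and thus wavelength). This count does not depend on Z.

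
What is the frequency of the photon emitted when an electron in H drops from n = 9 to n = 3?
3.24923e+14 Hz

First, find the transition energy:
E_9 = -13.6057 / 9² = -0.16797160 eV
E_3 = -13.6057 / 3² = -1.51174444 eV
|ΔE| = |E_3 - E_9| = 1.34377284 eV

Convert to Joules: E = 1.34377284 eV × (1.602177 × 10⁻¹⁹ J/eV) = 2.1529619e-19 J

Using E = hf:
f = E/h = 2.1529619e-19 J / (6.62607 × 10⁻³⁴ J·s)
f = 3.24923e+14 Hz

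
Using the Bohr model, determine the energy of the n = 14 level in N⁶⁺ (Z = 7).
-3.40143 eV

For hydrogen-like ions, the energy levels scale with Z²:
E_n = -13.6057 Z² / n² eV

For N⁶⁺ (Z = 7) at n = 14:
E_14 = -13.6057 × 7² / 14²
E_14 = -13.6057 × 49 / 196
E_14 = -666.6793 / 196
E_14 = -3.40143 eV

The energy is 49 times more negative than hydrogen at the same n due to the stronger nuclear charge.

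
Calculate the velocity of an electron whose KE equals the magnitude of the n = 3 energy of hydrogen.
7.2923e+05 m/s (or 0.2432% of c)

The binding energy at n = 3 for hydrogen is:
E_3 = -13.6057/3² = -1.5117444 eV
|E_3| = 1.5117444 eV

Convert to Joules:
KE = 1.5117444 eV × (1.602177 × 10⁻¹⁹ J/eV) = 2.422082e-19 J

Using KE = ½mv²:
v = √(2·KE/m_e)
v = √(2 × 2.422082e-19 J / 9.10938 × 10⁻³¹ kg)
v = 7.2923e+05 m/s

This is approximately 0.2432% the speed of light.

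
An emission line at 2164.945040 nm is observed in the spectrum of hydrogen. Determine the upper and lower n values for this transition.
n = 7 → n = 4

First, find the photon energy from the wavelength (hc = 1239.84 eV·nm):
E = hc/λ = 1239.84 eV·nm / 2164.945040 nm = 0.57268890 eV

The energy levels of hydrogen satisfy E_n = -13.6057 / n² eV, so an emission n_i → n_f releases
ΔE = 13.6057 × (1/n_f² − 1/n_i²) eV.

Setting ΔE equal to the photon energy:
1/n_f² − 1/n_i² = 0.57268890 / 13.6057 = 0.042091837

Since 1/n_i² must be positive, we need 1/n_f² > 0.042091837, i.e. n_f ≤ 4. For each allowed n_f, solve n_i = (1/n_f² − 0.042091837)^(−1/2) and check whether it is a whole number:
  n_f = 1: 1/n_i² = 1.000000000 − 0.042091837 = 0.957908163 → n_i = 1.022  (not an integer) ✗
  n_f = 2: 1/n_i² = 0.250000000 − 0.042091837 = 0.207908163 → n_i = 2.193  (not an integer) ✗
  n_f = 3: 1/n_i² = 0.111111111 − 0.042091837 = 0.069019274 → n_i = 3.806  (not an integer) ✗
  n_f = 4: 1/n_i² = 0.062500000 − 0.042091837 = 0.020408163 → n_i = 7.000  → integer, n_i = 7 ✓

Only n_f = 4 gives an integer upper level, n_i = 7.

The transition is from n = 7 to n = 4 (emission).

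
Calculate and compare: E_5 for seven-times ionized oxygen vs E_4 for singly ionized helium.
O⁷⁺ at n = 5 (E = -34.830592 eV)

Using E_n = -13.6057 Z² / n² eV:

O⁷⁺ (Z = 8) at n = 5:
E = -13.6057 × 8² / 5² = -13.6057 × 64 / 25 = -34.830592000 eV

He⁺ (Z = 2) at n = 4:
E = -13.6057 × 2² / 4² = -13.6057 × 4 / 16 = -3.401425000 eV

Since -34.830592000 eV < -3.401425000 eV,
O⁷⁺ at n = 5 is more tightly bound (requires more energy to ionize).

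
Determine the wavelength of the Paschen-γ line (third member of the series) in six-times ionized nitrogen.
22.317 nm

The lines of a series are numbered from the longest wavelength (smallest ΔE) outward; the third line is the transition from n = n_f + 3 to n_f.
The Paschen series has all transitions ending at n_f = 3.

For N⁶⁺ (Z = 7), the third line (γ-line) is the jump from n = 6 to n = 3:
E_6 = -13.6057 × 7² / 6² = -18.51887 eV
E_3 = -13.6057 × 7² / 3² = -74.07548 eV
ΔE = E_6 - E_3 = 55.55661 eV

λ = hc/E = 1239.84 eV·nm / 55.55661 eV
λ = 22.317 nm

This is the γ-line of the Paschen series in N⁶⁺.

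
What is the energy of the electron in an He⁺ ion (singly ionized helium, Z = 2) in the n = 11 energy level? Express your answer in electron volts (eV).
-0.450 eV

The energy levels of a hydrogen-like atom are given by:
E_n = -13.6057 Z² / n² eV  (with Z = 2 for He⁺)

For n = 11:
E_11 = -13.6057 × 2² / 11²
E_11 = -13.6057 × 4 / 121
E_11 = -0.450 eV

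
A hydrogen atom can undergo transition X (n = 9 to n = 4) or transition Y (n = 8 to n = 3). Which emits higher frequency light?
8 → 3

Calculate the energy for each transition:

Transition 9 → 4:
ΔE₁ = |E_4 - E_9| = |-13.6057/4² - (-13.6057/9²)|
ΔE₁ = |-0.850356250000 - (-0.167971604938)| = 0.682384645 eV

Transition 8 → 3:
ΔE₂ = |E_3 - E_8| = |-13.6057/3² - (-13.6057/8²)|
ΔE₂ = |-1.511744444444 - (-0.212589062500)| = 1.299155382 eV

Since 1.299155382 eV > 0.682384645 eV, the transition 8 → 3 emits the more energetic photon.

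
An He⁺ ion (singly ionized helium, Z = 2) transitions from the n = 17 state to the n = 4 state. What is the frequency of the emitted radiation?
7.769e+14 Hz

First, find the transition energy:
E_17 = -13.6057 × 2² / 17² = -0.188314 eV
E_4 = -13.6057 × 2² / 4² = -3.401425 eV
|ΔE| = |E_4 - E_17| = 3.213111 eV

Convert to Joules: E = 3.213111 eV × (1.602177 × 10⁻¹⁹ J/eV) = 5.14797e-19 J

Using E = hf:
f = E/h = 5.14797e-19 J / (6.62607 × 10⁻³⁴ J·s)
f = 7.769e+14 Hz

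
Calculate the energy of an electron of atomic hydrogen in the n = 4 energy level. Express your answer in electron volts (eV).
-0.850 eV

The energy levels of a hydrogen-like atom are given by:
E_n = -13.6057 eV / n²

For n = 4:
E_4 = -13.6057 eV / 4²
E_4 = -13.6057 eV / 16
E_4 = -0.850 eV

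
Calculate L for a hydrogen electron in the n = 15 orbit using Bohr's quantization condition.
1.58e-33 J·s (or 15ℏ)

In the Bohr model, angular momentum is quantized:
L = nℏ

where ℏ = h/(2π) = 1.0546e-34 J·s

For n = 15:
L = 15 × 1.0546e-34 J·s
L = 1.58e-33 J·s

This can also be written as L = 15ℏ.
The angular momentum is an integer multiple of the reduced Planck constant.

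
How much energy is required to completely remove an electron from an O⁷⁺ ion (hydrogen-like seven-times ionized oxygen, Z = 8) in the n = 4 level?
54.422800 eV

The ionization energy is the energy needed to remove the electron completely (n → ∞).

For a hydrogen-like ion with Z = 8, E_n = -13.6057 Z² / n² eV.

At n = 4: E_4 = -13.6057 × 8² / 4² = -54.422800000 eV
At n = ∞: E_∞ = 0 eV

Ionization energy = E_∞ - E_4 = 0 - (-54.422800000) = 54.422800000 eV
Ionization energy ≈ 54.422800 eV

This is also called the binding energy of the electron in state n = 4.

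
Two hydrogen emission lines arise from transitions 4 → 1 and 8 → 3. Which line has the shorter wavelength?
4 → 1

Calculate the energy for each transition:

Transition 4 → 1:
ΔE₁ = |E_1 - E_4| = |-13.6057/1² - (-13.6057/4²)|
ΔE₁ = |-13.605700000 - (-0.850356250)| = 12.755344 eV

Transition 8 → 3:
ΔE₂ = |E_3 - E_8| = |-13.6057/3² - (-13.6057/8²)|
ΔE₂ = |-1.511744444 - (-0.212589063)| = 1.299155 eV

Since 12.755344 eV > 1.299155 eV, the transition 4 → 1 emits the more energetic photon.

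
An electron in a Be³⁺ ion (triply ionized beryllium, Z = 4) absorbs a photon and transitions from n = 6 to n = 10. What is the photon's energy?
3.8701 eV

The energy levels of a hydrogen-like atom are E_n = -13.6057 Z² eV / n².

Energy at n = 6: E_6 = -13.6057 × 4² / 6² = -6.0469778 eV
Energy at n = 10: E_10 = -13.6057 × 4² / 10² = -2.1769120 eV

The excitation energy is the difference:
ΔE = E_10 - E_6
ΔE = -2.1769120 - (-6.0469778)
ΔE = 3.8701 eV

Since this is positive, energy must be absorbed (photon absorption).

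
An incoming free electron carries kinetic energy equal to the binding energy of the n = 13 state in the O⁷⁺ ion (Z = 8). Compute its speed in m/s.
1.35e+06 m/s (or 0.45% of c)

The binding energy at n = 13 for O⁷⁺ is:
E_13 = -13.6057 × 8²/13² = -5.15245 eV
|E_13| = 5.15245 eV

Convert to Joules:
KE = 5.15245 eV × (1.602177 × 10⁻¹⁹ J/eV) = 8.2551e-19 J

Using KE = ½mv²:
v = √(2·KE/m_e)
v = √(2 × 8.2551e-19 J / 9.10938 × 10⁻³¹ kg)
v = 1.35e+06 m/s

This is approximately 0.45% the speed of light.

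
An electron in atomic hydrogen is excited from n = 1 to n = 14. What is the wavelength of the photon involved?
91.59383 nm

First, find the transition energy using E_n = -13.6057 / n² eV:
E_1 = -13.6057 / 1² = -13.6057000 eV
E_14 = -13.6057 / 14² = -0.0694168 eV

Photon energy: |ΔE| = |E_14 - E_1| = 13.5362832 eV

Convert to wavelength using E = hc/λ with hc = 1239.84 eV·nm:
λ = hc/E = 1239.84 eV·nm / 13.5362832 eV
λ = 91.59383 nm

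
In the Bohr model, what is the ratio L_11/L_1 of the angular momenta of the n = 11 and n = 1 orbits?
11.00

In the Bohr model, L_n = nℏ, so the ratio is purely the ratio of quantum numbers:

L_11/L_1 = 11ℏ / 1ℏ = 11/1 = 11.00

The angular momentum scales linearly with n.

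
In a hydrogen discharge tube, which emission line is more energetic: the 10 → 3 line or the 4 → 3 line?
10 → 3

Calculate the energy for each transition:

Transition 10 → 3:
ΔE₁ = |E_3 - E_10| = |-13.6057/3² - (-13.6057/10²)|
ΔE₁ = |-1.511744444444 - (-0.136057000000)| = 1.375687444 eV

Transition 4 → 3:
ΔE₂ = |E_3 - E_4| = |-13.6057/3² - (-13.6057/4²)|
ΔE₂ = |-1.511744444444 - (-0.850356250000)| = 0.661388194 eV

Since 1.375687444 eV > 0.661388194 eV, the transition 10 → 3 emits the more energetic photon.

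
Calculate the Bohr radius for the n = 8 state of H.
3.386734 nm (or 33.867341 Å)

The Bohr radius formula is:
r_n = n² a₀ / Z

where a₀ = 0.052917721 nm is the Bohr radius.

For H (Z = 1) at n = 8:
r_8 = 8² × 0.052917721 nm / 1
r_8 = 64 × 0.052917721 nm / 1
r_8 = 3.3867341 nm / 1
r_8 = 3.386734 nm

The electron orbits at approximately 3.386734 nm from the nucleus.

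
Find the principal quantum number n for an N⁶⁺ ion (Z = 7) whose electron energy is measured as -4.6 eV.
n = 12

The exact energy levels follow E_n = -13.6057 Z² / n² eV with Z = 7.

The measured value (-4.6 eV) is reported to only 2 significant figures, so we must test candidate n values and see which one matches to that precision.

Candidate energies:
  n = 10:  E = -13.6057 × 7² / 10² = -6.66679 eV
  n = 11:  E = -13.6057 × 7² / 11² = -5.50975 eV
  n = 12:  E = -13.6057 × 7² / 12² = -4.62972 eV  ← matches
  n = 13:  E = -13.6057 × 7² / 13² = -3.94485 eV
  n = 14:  E = -13.6057 × 7² / 14² = -3.40143 eV

Checking against the measurement of -4.6 eV (2 sig figs), only n = 12 agrees:
E_12 = -4.62972 eV, which rounds to -4.6 eV ✓

Therefore n = 12.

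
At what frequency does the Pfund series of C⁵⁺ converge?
4.73738e+15 Hz

The series limit corresponds to the transition from n = ∞ to n = 5.
This is the highest energy (shortest wavelength) transition in the Pfund series.

E_∞ = 0 eV
E_5 = -13.6057 × 6² / 5² = -19.5922080 eV

Energy at series limit:
ΔE = E_∞ - E_5 = 0 - (-19.5922080) = 19.5922080 eV
E = 19.5922080 eV × (1.602177 × 10⁻¹⁹ J/eV) = 3.1390185e-18 J
f = E/h = 3.1390185e-18 J / (6.62607 × 10⁻³⁴ J·s) = 4.73738e+15 Hz

This energy equals the ionization energy from the n = 5 state of C⁵⁺.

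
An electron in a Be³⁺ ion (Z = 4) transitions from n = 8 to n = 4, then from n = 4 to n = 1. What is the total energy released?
214.290 eV

The energy levels of Be³⁺ are E_n = -13.6057 × 4² / n² eV.

First transition (8 → 4):
ΔE₁ = |E_4 - E_8|
ΔE₁ = |-13.605700000 - (-3.401425000)| = 10.204275 eV

Second transition (4 → 1):
ΔE₂ = |E_1 - E_4|
ΔE₂ = |-217.691200000 - (-13.605700000)| = 204.085500 eV

Total energy released:
E_total = ΔE₁ + ΔE₂ = 10.204275 + 204.085500 = 214.290 eV

Note: This equals the direct transition 8 → 1: 214.290 eV ✓
Energy is conserved regardless of the path taken.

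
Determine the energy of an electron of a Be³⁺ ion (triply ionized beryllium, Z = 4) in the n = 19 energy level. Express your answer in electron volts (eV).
-0.603 eV

The energy levels of a hydrogen-like atom are given by:
E_n = -13.6057 Z² / n² eV  (with Z = 4 for Be³⁺)

For n = 19:
E_19 = -13.6057 × 4² / 19²
E_19 = -13.6057 × 16 / 361
E_19 = -0.603 eV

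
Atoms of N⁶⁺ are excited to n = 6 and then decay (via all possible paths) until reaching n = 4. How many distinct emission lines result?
3

The electron can occupy levels n = 4, 5, ..., 6 during de-excitation — that is m = 6 - 4 + 1 = 3 distinct levels.

The number of distinct spectral lines equals the number of ways to choose 2 of these m levels (each pair gives one possible emission transition):

Number of lines = m(m-1)/2 = 3×2/2 = 3

These correspond to all possible transitions between the 3 levels:
6 → 5, 6 → 4, 5 → 4

Each transition produces a photon with a unique energy (and thus wavelength). This count does not depend on Z.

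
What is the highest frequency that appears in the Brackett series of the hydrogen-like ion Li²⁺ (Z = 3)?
1.8505e+15 Hz

The series limit corresponds to the transition from n = ∞ to n = 4.
This is the highest energy (shortest wavelength) transition in the Brackett series.

E_∞ = 0 eV
E_4 = -13.6057 × 3² / 4² = -7.6532063 eV

Energy at series limit:
ΔE = E_∞ - E_4 = 0 - (-7.6532063) = 7.6532063 eV
E = 7.6532063 eV × (1.602177 × 10⁻¹⁹ J/eV) = 1.226179e-18 J
f = E/h = 1.226179e-18 J / (6.62607 × 10⁻³⁴ J·s) = 1.8505e+15 Hz

This energy equals the ionization energy from the n = 4 state of Li²⁺.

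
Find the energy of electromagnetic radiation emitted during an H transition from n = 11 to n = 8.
0.100145 eV

The energy levels are E_n = -13.6057 eV / n².

Energy at n = 11: E_11 = -13.6057 / 11² = -0.112443802 eV
Energy at n = 8: E_8 = -13.6057 / 8² = -0.212589063 eV

For emission (electron falling to lower state), the photon energy is:
E_photon = E_11 - E_8 = |-0.112443802 - (-0.212589063)|
E_photon = 0.100145 eV

This energy is carried away by the emitted photon.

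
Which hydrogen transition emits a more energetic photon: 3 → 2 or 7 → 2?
7 → 2

Calculate the energy for each transition:

Transition 3 → 2:
ΔE₁ = |E_2 - E_3| = |-13.6057/2² - (-13.6057/3²)|
ΔE₁ = |-3.40142500000 - (-1.51174444444)| = 1.88968056 eV

Transition 7 → 2:
ΔE₂ = |E_2 - E_7| = |-13.6057/2² - (-13.6057/7²)|
ΔE₂ = |-3.40142500000 - (-0.27766734694)| = 3.12375765 eV

Since 3.12375765 eV > 1.88968056 eV, the transition 7 → 2 emits the more energetic photon.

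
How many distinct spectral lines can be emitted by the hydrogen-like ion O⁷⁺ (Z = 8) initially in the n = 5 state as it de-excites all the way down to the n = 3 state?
3

The electron can occupy levels n = 3, 4, ..., 5 during de-excitation — that is m = 5 - 3 + 1 = 3 distinct levels.

The number of distinct spectral lines equals the number of ways to choose 2 of these m levels (each pair gives one possible emission transition):

Number of lines = m(m-1)/2 = 3×2/2 = 3

These correspond to all possible transitions between the 3 levels:
5 → 4, 5 → 3, 4 → 3

Each transition produces a photon with a unique energy (and thus wavelength). This count does not depend on Z.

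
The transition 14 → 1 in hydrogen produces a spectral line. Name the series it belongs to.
Lyman series

The spectral series in hydrogen are named based on the final (lower) energy level:
- Lyman series: n_final = 1 (ultraviolet)
- Balmer series: n_final = 2 (visible/near-UV)
- Paschen series: n_final = 3 (infrared)
- Brackett series: n_final = 4 (infrared)
- Pfund series: n_final = 5 (far infrared)

Since this transition ends at n = 1, it belongs to the Lyman series.

For reference, this 14 → 1 line has photon energy
ΔE = 13.6057 eV × (1/1² - 1/14²) = 13.536283 eV,
corresponding to wavelength λ = hc/ΔE = 1239.84 eV·nm / 13.536283 eV = 91.5938 nm in the ultraviolet region.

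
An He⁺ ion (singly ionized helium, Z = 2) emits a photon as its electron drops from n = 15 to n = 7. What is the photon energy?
0.868790 eV

The energy levels are E_n = -13.6057 Z² eV / n².

Energy at n = 15: E_15 = -13.6057 × 2² / 15² = -0.241879111 eV
Energy at n = 7: E_7 = -13.6057 × 2² / 7² = -1.110669388 eV

For emission (electron falling to lower state), the photon energy is:
E_photon = E_15 - E_7 = |-0.241879111 - (-1.110669388)|
E_photon = 0.868790 eV

This energy is carried away by the emitted photon.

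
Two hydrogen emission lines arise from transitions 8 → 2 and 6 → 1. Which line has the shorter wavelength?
6 → 1

Calculate the energy for each transition:

Transition 8 → 2:
ΔE₁ = |E_2 - E_8| = |-13.6057/2² - (-13.6057/8²)|
ΔE₁ = |-3.40142500 - (-0.21258906)| = 3.18884 eV

Transition 6 → 1:
ΔE₂ = |E_1 - E_6| = |-13.6057/1² - (-13.6057/6²)|
ΔE₂ = |-13.60570000 - (-0.37793611)| = 13.22776 eV

Since 13.22776 eV > 3.18884 eV, the transition 6 → 1 emits the more energetic photon.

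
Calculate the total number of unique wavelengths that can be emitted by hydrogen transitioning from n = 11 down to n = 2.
45

The electron can occupy levels n = 2, 3, ..., 11 during de-excitation — that is m = 11 - 2 + 1 = 10 distinct levels.

The number of distinct spectral lines equals the number of ways to choose 2 of these m levels (each pair gives one possible emission transition):

Number of lines = m(m-1)/2 = 10×9/2 = 45

These correspond to all possible transitions between the 10 levels:
11 → 10, 11 → 9, 11 → 8, 11 → 7, 11 → 6, 11 → 5, 11 → 4, 11 → 3...

Each transition produces a photon with a unique energy (and thus wavelength). This count does not depend on Z.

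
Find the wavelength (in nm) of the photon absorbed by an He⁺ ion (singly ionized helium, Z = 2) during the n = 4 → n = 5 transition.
1012.517 nm

First, find the transition energy using E_n = -13.6057 Z² / n² eV:
E_4 = -13.6057 × 2² / 4² = -3.40142500 eV
E_5 = -13.6057 × 2² / 5² = -2.17691200 eV

Photon energy: |ΔE| = |E_5 - E_4| = 1.22451300 eV

Convert to wavelength using E = hc/λ with hc = 1239.84 eV·nm:
λ = hc/E = 1239.84 eV·nm / 1.22451300 eV
λ = 1012.517 nm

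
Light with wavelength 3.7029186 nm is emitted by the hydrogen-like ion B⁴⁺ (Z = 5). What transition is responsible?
n = 8 → n = 1

First, find the photon energy from the wavelength (hc = 1239.84 eV·nm):
E = hc/λ = 1239.84 eV·nm / 3.7029186 nm = 334.82778 eV

The energy levels of B⁴⁺ satisfy E_n = -13.6057 × 5² / n² eV, so an emission n_i → n_f releases
ΔE = 13.6057 × 5² × (1/n_f² − 1/n_i²) eV.

Setting ΔE equal to the photon energy:
1/n_f² − 1/n_i² = 334.82778 / (13.6057 × 5²) = 0.98437502

Since 1/n_i² must be positive, we need 1/n_f² > 0.98437502, i.e. n_f ≤ 1. For each allowed n_f, solve n_i = (1/n_f² − 0.98437502)^(−1/2) and check whether it is a whole number:
  n_f = 1: 1/n_i² = 1.00000000 − 0.98437502 = 0.01562498 → n_i = 8.000  → integer, n_i = 8 ✓

Only n_f = 1 gives an integer upper level, n_i = 8.

The transition is from n = 8 to n = 1 (emission).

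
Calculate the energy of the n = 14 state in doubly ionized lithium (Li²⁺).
-0.624752 eV

For hydrogen-like ions, the energy levels scale with Z²:
E_n = -13.6057 Z² / n² eV

For Li²⁺ (Z = 3) at n = 14:
E_14 = -13.6057 × 3² / 14²
E_14 = -13.6057 × 9 / 196
E_14 = -122.4513 / 196
E_14 = -0.624752 eV

The energy is 9 times more negative than hydrogen at the same n due to the stronger nuclear charge.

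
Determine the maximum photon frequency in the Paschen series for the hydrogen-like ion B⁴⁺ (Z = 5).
9.14e+15 Hz

The series limit corresponds to the transition from n = ∞ to n = 3.
This is the highest energy (shortest wavelength) transition in the Paschen series.

E_∞ = 0 eV
E_3 = -13.6057 × 5² / 3² = -37.793611 eV

Energy at series limit:
ΔE = E_∞ - E_3 = 0 - (-37.793611) = 37.793611 eV
E = 37.793611 eV × (1.602177 × 10⁻¹⁹ J/eV) = 6.0552e-18 J
f = E/h = 6.0552e-18 J / (6.62607 × 10⁻³⁴ J·s) = 9.14e+15 Hz

This energy equals the ionization energy from the n = 3 state of B⁴⁺.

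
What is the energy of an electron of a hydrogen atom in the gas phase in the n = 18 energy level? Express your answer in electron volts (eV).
-0.041993 eV

The energy levels of a hydrogen-like atom are given by:
E_n = -13.6057 eV / n²

For n = 18:
E_18 = -13.6057 eV / 18²
E_18 = -13.6057 eV / 324
E_18 = -0.041993 eV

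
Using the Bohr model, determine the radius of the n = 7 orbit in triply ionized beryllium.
0.64824 nm (or 6.48242 Å)

The Bohr radius formula is:
r_n = n² a₀ / Z

where a₀ = 0.05291772 nm is the Bohr radius.

For Be³⁺ (Z = 4) at n = 7:
r_7 = 7² × 0.05291772 nm / 4
r_7 = 49 × 0.05291772 nm / 4
r_7 = 2.592968 nm / 4
r_7 = 0.64824 nm

The electron orbits at approximately 0.64824 nm from the nucleus.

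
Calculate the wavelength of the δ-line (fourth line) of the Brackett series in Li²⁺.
216.0036 nm

The lines of a series are numbered from the longest wavelength (smallest ΔE) outward; the fourth line is the transition from n = n_f + 4 to n_f.
The Brackett series has all transitions ending at n_f = 4.

For Li²⁺ (Z = 3), the fourth line (δ-line) is the jump from n = 8 to n = 4:
E_8 = -13.6057 × 3² / 8² = -1.91330156 eV
E_4 = -13.6057 × 3² / 4² = -7.65320625 eV
ΔE = E_8 - E_4 = 5.73990469 eV

λ = hc/E = 1239.84 eV·nm / 5.73990469 eV
λ = 216.0036 nm

This is the δ-line of the Brackett series in Li²⁺.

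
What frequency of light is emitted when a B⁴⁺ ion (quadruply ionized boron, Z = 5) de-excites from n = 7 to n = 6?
6.0612e+14 Hz

First, find the transition energy:
E_7 = -13.6057 × 5² / 7² = -6.9416837 eV
E_6 = -13.6057 × 5² / 6² = -9.4484028 eV
|ΔE| = |E_6 - E_7| = 2.5067191 eV

Convert to Joules: E = 2.5067191 eV × (1.602177 × 10⁻¹⁹ J/eV) = 4.016208e-19 J

Using E = hf:
f = E/h = 4.016208e-19 J / (6.62607 × 10⁻³⁴ J·s)
f = 6.0612e+14 Hz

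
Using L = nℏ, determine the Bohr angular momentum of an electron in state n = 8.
8.43657e-34 J·s (or 8ℏ)

In the Bohr model, angular momentum is quantized:
L = nℏ

where ℏ = h/(2π) = 1.0545718e-34 J·s

For n = 8:
L = 8 × 1.0545718e-34 J·s
L = 8.43657e-34 J·s

This can also be written as L = 8ℏ.
The angular momentum is an integer multiple of the reduced Planck constant.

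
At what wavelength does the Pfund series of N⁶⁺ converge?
46.493 nm

The series limit corresponds to the transition from n = ∞ to n = 5.
This is the highest energy (shortest wavelength) transition in the Pfund series.

E_∞ = 0 eV
E_5 = -13.6057 × 7² / 5² = -26.66717 eV

Energy at series limit:
ΔE = E_∞ - E_5 = 0 - (-26.66717) = 26.66717 eV
λ = hc/E = 1239.84 eV·nm / 26.66717 eV = 46.493 nm

This energy equals the ionization energy from the n = 5 state of N⁶⁺.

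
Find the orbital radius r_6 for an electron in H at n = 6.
1.905038 nm (or 19.050380 Å)

The Bohr radius formula is:
r_n = n² a₀ / Z

where a₀ = 0.052917721 nm is the Bohr radius.

For H (Z = 1) at n = 6:
r_6 = 6² × 0.052917721 nm / 1
r_6 = 36 × 0.052917721 nm / 1
r_6 = 1.9050380 nm / 1
r_6 = 1.905038 nm

The electron orbits at approximately 1.905038 nm from the nucleus.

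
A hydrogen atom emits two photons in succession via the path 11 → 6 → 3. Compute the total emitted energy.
1.3993 eV

The energy levels of hydrogen are E_n = -13.6057 / n² eV.

First transition (11 → 6):
ΔE₁ = |E_6 - E_11|
ΔE₁ = |-0.3779361111 - (-0.1124438017)| = 0.2654923 eV

Second transition (6 → 3):
ΔE₂ = |E_3 - E_6|
ΔE₂ = |-1.5117444444 - (-0.3779361111)| = 1.1338083 eV

Total energy released:
E_total = ΔE₁ + ΔE₂ = 0.2654923 + 1.1338083 = 1.3993 eV

Note: This equals the direct transition 11 → 3: 1.3993 eV ✓
Energy is conserved regardless of the path taken.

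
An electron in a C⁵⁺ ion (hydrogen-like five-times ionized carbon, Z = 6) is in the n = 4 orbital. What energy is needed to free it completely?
30.61 eV

The ionization energy is the energy needed to remove the electron completely (n → ∞).

For a hydrogen-like ion with Z = 6, E_n = -13.6057 Z² / n² eV.

At n = 4: E_4 = -13.6057 × 6² / 4² = -30.61283 eV
At n = ∞: E_∞ = 0 eV

Ionization energy = E_∞ - E_4 = 0 - (-30.61283) = 30.61283 eV
Ionization energy ≈ 30.61 eV

This is also called the binding energy of the electron in state n = 4.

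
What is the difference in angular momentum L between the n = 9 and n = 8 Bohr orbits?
1.055e-34 J·s (or 1ℏ)

In the Bohr model, L_n = nℏ where ℏ = 1.05457e-34 J·s.

L_9 = 9ℏ = 9.49113e-34 J·s
L_8 = 8ℏ = 8.43656e-34 J·s

ΔL = L_9 - L_8 = (9 - 8)ℏ = 1ℏ
ΔL = 1 × 1.05457e-34 J·s = 1.055e-34 J·s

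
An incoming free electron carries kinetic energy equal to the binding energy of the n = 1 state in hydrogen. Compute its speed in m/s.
2.18769e+06 m/s (or 0.729736% of c)

The binding energy at n = 1 for hydrogen is:
E_1 = -13.6057/1² = -13.60570000 eV
|E_1| = 13.60570000 eV

Convert to Joules:
KE = 13.60570000 eV × (1.602177 × 10⁻¹⁹ J/eV) = 2.1798740e-18 J

Using KE = ½mv²:
v = √(2·KE/m_e)
v = √(2 × 2.1798740e-18 J / 9.10938 × 10⁻³¹ kg)
v = 2.18769e+06 m/s

This is approximately 0.729736% the speed of light.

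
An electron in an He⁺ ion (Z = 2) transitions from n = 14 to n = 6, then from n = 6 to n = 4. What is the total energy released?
3.12 eV

The energy levels of He⁺ are E_n = -13.6057 × 2² / n² eV.

First transition (14 → 6):
ΔE₁ = |E_6 - E_14|
ΔE₁ = |-1.51174444 - (-0.27766735)| = 1.23408 eV

Second transition (6 → 4):
ΔE₂ = |E_4 - E_6|
ΔE₂ = |-3.40142500 - (-1.51174444)| = 1.88968 eV

Total energy released:
E_total = ΔE₁ + ΔE₂ = 1.23408 + 1.88968 = 3.12 eV

Note: This equals the direct transition 14 → 4: 3.12 eV ✓
Energy is conserved regardless of the path taken.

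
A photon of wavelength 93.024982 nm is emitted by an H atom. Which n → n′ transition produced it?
n = 7 → n = 1

First, find the photon energy from the wavelength (hc = 1239.84 eV·nm):
E = hc/λ = 1239.84 eV·nm / 93.024982 nm = 13.328033 eV

The energy levels of hydrogen satisfy E_n = -13.6057 / n² eV, so an emission n_i → n_f releases
ΔE = 13.6057 × (1/n_f² − 1/n_i²) eV.

Setting ΔE equal to the photon energy:
1/n_f² − 1/n_i² = 13.328033 / 13.6057 = 0.97959186

Since 1/n_i² must be positive, we need 1/n_f² > 0.97959186, i.e. n_f ≤ 1. For each allowed n_f, solve n_i = (1/n_f² − 0.97959186)^(−1/2) and check whether it is a whole number:
  n_f = 1: 1/n_i² = 1.00000000 − 0.97959186 = 0.02040814 → n_i = 7.000  → integer, n_i = 7 ✓

Only n_f = 1 gives an integer upper level, n_i = 7.

The transition is from n = 7 to n = 1 (emission).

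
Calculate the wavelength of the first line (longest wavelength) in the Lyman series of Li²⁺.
13.50 nm

The longest wavelength corresponds to the smallest energy transition in the series.
The Lyman series has all transitions ending at n_f = 1.

For Li²⁺ (Z = 3), the first line (α-line) is the jump from n = 2 to n = 1:
E_2 = -13.6057 × 3² / 2² = -30.6128 eV
E_1 = -13.6057 × 3² / 1² = -122.4513 eV
ΔE = E_2 - E_1 = 91.8385 eV

λ = hc/E = 1239.84 eV·nm / 91.8385 eV
λ = 13.50 nm

This is the α-line of the Lyman series in Li²⁺.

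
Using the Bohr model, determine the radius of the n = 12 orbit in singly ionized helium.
3.81008 nm (or 38.10076 Å)

The Bohr radius formula is:
r_n = n² a₀ / Z

where a₀ = 0.05291772 nm is the Bohr radius.

For He⁺ (Z = 2) at n = 12:
r_12 = 12² × 0.05291772 nm / 2
r_12 = 144 × 0.05291772 nm / 2
r_12 = 7.620152 nm / 2
r_12 = 3.81008 nm

The electron orbits at approximately 3.81008 nm from the nucleus.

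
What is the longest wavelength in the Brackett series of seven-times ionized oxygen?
63.28230 nm

The longest wavelength corresponds to the smallest energy transition in the series.
The Brackett series has all transitions ending at n_f = 4.

For O⁷⁺ (Z = 8), the first line (α-line) is the jump from n = 5 to n = 4:
E_5 = -13.6057 × 8² / 5² = -34.8305920 eV
E_4 = -13.6057 × 8² / 4² = -54.4228000 eV
ΔE = E_5 - E_4 = 19.5922080 eV

λ = hc/E = 1239.84 eV·nm / 19.5922080 eV
λ = 63.28230 nm

This is the α-line of the Brackett series in O⁷⁺.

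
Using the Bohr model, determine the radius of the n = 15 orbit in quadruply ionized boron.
2.38130 nm (or 23.81297 Å)

The Bohr radius formula is:
r_n = n² a₀ / Z

where a₀ = 0.05291772 nm is the Bohr radius.

For B⁴⁺ (Z = 5) at n = 15:
r_15 = 15² × 0.05291772 nm / 5
r_15 = 225 × 0.05291772 nm / 5
r_15 = 11.906487 nm / 5
r_15 = 2.38130 nm

The electron orbits at approximately 2.38130 nm from the nucleus.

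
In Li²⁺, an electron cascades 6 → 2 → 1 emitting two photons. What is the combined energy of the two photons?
119.049875 eV

The energy levels of Li²⁺ are E_n = -13.6057 × 3² / n² eV.

First transition (6 → 2):
ΔE₁ = |E_2 - E_6|
ΔE₁ = |-30.612825000000 - (-3.401425000000)| = 27.211400000 eV

Second transition (2 → 1):
ΔE₂ = |E_1 - E_2|
ΔE₂ = |-122.451300000000 - (-30.612825000000)| = 91.838475000 eV

Total energy released:
E_total = ΔE₁ + ΔE₂ = 27.211400000 + 91.838475000 = 119.049875 eV

Note: This equals the direct transition 6 → 1: 119.049875 eV ✓
Energy is conserved regardless of the path taken.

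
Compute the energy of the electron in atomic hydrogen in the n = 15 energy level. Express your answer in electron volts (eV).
-0.06 eV

The energy levels of a hydrogen-like atom are given by:
E_n = -13.6057 eV / n²

For n = 15:
E_15 = -13.6057 eV / 15²
E_15 = -13.6057 eV / 225
E_15 = -0.06 eV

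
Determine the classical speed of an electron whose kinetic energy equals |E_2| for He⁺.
2.1877e+06 m/s (or 0.73% of c)

The binding energy at n = 2 for He⁺ is:
E_2 = -13.6057 × 2²/2² = -13.605700 eV
|E_2| = 13.605700 eV

Convert to Joules:
KE = 13.605700 eV × (1.602177 × 10⁻¹⁹ J/eV) = 2.179874e-18 J

Using KE = ½mv²:
v = √(2·KE/m_e)
v = √(2 × 2.179874e-18 J / 9.10938 × 10⁻³¹ kg)
v = 2.1877e+06 m/s

This is approximately 0.73% the speed of light.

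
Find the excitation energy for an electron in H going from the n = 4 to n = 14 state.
0.780939 eV

The energy levels of a hydrogen-like atom are E_n = -13.6057 eV / n².

Energy at n = 4: E_4 = -13.6057 / 4² = -0.850356250 eV
Energy at n = 14: E_14 = -13.6057 / 14² = -0.069416837 eV

The excitation energy is the difference:
ΔE = E_14 - E_4
ΔE = -0.069416837 - (-0.850356250)
ΔE = 0.780939 eV

Since this is positive, energy must be absorbed (photon absorption).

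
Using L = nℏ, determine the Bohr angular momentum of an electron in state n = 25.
2.6364e-33 J·s (or 25ℏ)

In the Bohr model, angular momentum is quantized:
L = nℏ

where ℏ = h/(2π) = 1.054572e-34 J·s

For n = 25:
L = 25 × 1.054572e-34 J·s
L = 2.6364e-33 J·s

This can also be written as L = 25ℏ.
The angular momentum is an integer multiple of the reduced Planck constant.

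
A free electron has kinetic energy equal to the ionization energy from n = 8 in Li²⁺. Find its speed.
8.204e+05 m/s (or 0.2737% of c)

The binding energy at n = 8 for Li²⁺ is:
E_8 = -13.6057 × 3²/8² = -1.913302 eV
|E_8| = 1.913302 eV

Convert to Joules:
KE = 1.913302 eV × (1.602177 × 10⁻¹⁹ J/eV) = 3.06545e-19 J

Using KE = ½mv²:
v = √(2·KE/m_e)
v = √(2 × 3.06545e-19 J / 9.10938 × 10⁻³¹ kg)
v = 8.204e+05 m/s

This is approximately 0.2737% the speed of light.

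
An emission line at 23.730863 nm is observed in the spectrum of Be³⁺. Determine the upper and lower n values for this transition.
n = 10 → n = 2

First, find the photon energy from the wavelength (hc = 1239.84 eV·nm):
E = hc/λ = 1239.84 eV·nm / 23.730863 nm = 52.245888 eV

The energy levels of Be³⁺ satisfy E_n = -13.6057 × 4² / n² eV, so an emission n_i → n_f releases
ΔE = 13.6057 × 4² × (1/n_f² − 1/n_i²) eV.

Setting ΔE equal to the photon energy:
1/n_f² − 1/n_i² = 52.245888 / (13.6057 × 4²) = 0.24000000

Since 1/n_i² must be positive, we need 1/n_f² > 0.24000000, i.e. n_f ≤ 2. For each allowed n_f, solve n_i = (1/n_f² − 0.24000000)^(−1/2) and check whether it is a whole number:
  n_f = 1: 1/n_i² = 1.00000000 − 0.24000000 = 0.76000000 → n_i = 1.147  (not an integer) ✗
  n_f = 2: 1/n_i² = 0.25000000 − 0.24000000 = 0.01000000 → n_i = 10.000  → integer, n_i = 10 ✓

Only n_f = 2 gives an integer upper level, n_i = 10.

The transition is from n = 10 to n = 2 (emission).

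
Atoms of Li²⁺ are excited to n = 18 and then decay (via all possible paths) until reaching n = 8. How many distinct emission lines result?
55

The electron can occupy levels n = 8, 9, ..., 18 during de-excitation — that is m = 18 - 8 + 1 = 11 distinct levels.

The number of distinct spectral lines equals the number of ways to choose 2 of these m levels (each pair gives one possible emission transition):

Number of lines = m(m-1)/2 = 11×10/2 = 55

These correspond to all possible transitions between the 11 levels:
18 → 17, 18 → 16, 18 → 15, 18 → 14, 18 → 13, 18 → 12, 18 → 11, 18 → 10...

Each transition produces a photon with a unique energy (and thus wavelength). This count does not depend on Z.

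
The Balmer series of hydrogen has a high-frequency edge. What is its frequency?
8.22e+14 Hz

The series limit corresponds to the transition from n = ∞ to n = 2.
This is the highest energy (shortest wavelength) transition in the Balmer series.

E_∞ = 0 eV
E_2 = -13.6057 / 2² = -3.40143 eV

Energy at series limit:
ΔE = E_∞ - E_2 = 0 - (-3.40143) = 3.40143 eV
E = 3.40143 eV × (1.602177 × 10⁻¹⁹ J/eV) = 5.4497e-19 J
f = E/h = 5.4497e-19 J / (6.62607 × 10⁻³⁴ J·s) = 8.22e+14 Hz

This energy equals the ionization energy from the n = 2 state of hydrogen.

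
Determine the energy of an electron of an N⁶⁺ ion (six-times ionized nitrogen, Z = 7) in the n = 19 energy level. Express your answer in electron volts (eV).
-1.846757 eV

The energy levels of a hydrogen-like atom are given by:
E_n = -13.6057 Z² / n² eV  (with Z = 7 for N⁶⁺)

For n = 19:
E_19 = -13.6057 × 7² / 19²
E_19 = -13.6057 × 49 / 361
E_19 = -1.846757 eV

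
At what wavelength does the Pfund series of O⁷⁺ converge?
35.60 nm

The series limit corresponds to the transition from n = ∞ to n = 5.
This is the highest energy (shortest wavelength) transition in the Pfund series.

E_∞ = 0 eV
E_5 = -13.6057 × 8² / 5² = -34.8306 eV

Energy at series limit:
ΔE = E_∞ - E_5 = 0 - (-34.8306) = 34.8306 eV
λ = hc/E = 1239.84 eV·nm / 34.8306 eV = 35.60 nm

This energy equals the ionization energy from the n = 5 state of O⁷⁺.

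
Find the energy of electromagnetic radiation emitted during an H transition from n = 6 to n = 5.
0.166292 eV

The energy levels are E_n = -13.6057 eV / n².

Energy at n = 6: E_6 = -13.6057 / 6² = -0.377936111 eV
Energy at n = 5: E_5 = -13.6057 / 5² = -0.544228000 eV

For emission (electron falling to lower state), the photon energy is:
E_photon = E_6 - E_5 = |-0.377936111 - (-0.544228000)|
E_photon = 0.166292 eV

This energy is carried away by the emitted photon.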